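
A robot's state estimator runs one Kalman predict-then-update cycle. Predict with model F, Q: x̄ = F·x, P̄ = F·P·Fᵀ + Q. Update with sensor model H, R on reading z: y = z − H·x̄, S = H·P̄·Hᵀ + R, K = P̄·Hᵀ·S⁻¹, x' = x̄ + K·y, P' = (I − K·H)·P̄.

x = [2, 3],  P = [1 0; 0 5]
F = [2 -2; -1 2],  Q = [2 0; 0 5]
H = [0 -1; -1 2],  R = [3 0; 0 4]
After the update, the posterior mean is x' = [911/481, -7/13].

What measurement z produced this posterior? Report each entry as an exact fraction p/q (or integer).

z = [1, -3]

x̄ = F·x = [-2, 4]
P̄ = F·P·Fᵀ + Q = [26 -22; -22 26]
S = H·P̄·Hᵀ + R = [29 -74; -74 222]
K = P̄·Hᵀ·S⁻¹ = [-4/13 -201/481; -4/13 3/13]
x' − x̄ = [1873/481, -59/13] = K·y
y = (KᵀK)⁻¹·Kᵀ·(x' − x̄) = [5, -13]
z = y + H·x̄ = [5, -13] + [-4, 10] = [1, -3]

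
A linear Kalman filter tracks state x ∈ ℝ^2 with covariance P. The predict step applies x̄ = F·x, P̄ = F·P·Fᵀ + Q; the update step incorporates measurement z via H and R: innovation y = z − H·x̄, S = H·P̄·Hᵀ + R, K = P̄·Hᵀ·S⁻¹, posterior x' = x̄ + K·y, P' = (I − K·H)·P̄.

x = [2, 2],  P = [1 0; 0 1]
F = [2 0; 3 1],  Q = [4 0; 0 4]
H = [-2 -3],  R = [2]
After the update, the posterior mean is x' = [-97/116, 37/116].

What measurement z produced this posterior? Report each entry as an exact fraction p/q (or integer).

x̄ = F·x = [4, 8]
P̄ = F·P·Fᵀ + Q = [8 6; 6 14]
S = H·P̄·Hᵀ + R = [232]
K = P̄·Hᵀ·S⁻¹ = [-17/116; -27/116]
x' − x̄ = [-561/116, -891/116] = K·y
y = (KᵀK)⁻¹·Kᵀ·(x' − x̄) = [33]
z = y + H·x̄ = [33] + [-32] = [1]

z = [1]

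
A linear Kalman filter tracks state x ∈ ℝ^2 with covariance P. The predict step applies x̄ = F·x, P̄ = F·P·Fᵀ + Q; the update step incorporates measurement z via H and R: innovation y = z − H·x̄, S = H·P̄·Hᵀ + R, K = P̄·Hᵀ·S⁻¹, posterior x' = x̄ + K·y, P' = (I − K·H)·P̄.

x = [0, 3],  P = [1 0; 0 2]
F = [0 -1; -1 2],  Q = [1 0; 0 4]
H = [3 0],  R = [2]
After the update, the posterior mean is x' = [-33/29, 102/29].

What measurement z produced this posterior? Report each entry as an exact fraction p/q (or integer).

x̄ = F·x = [-3, 6]
P̄ = F·P·Fᵀ + Q = [3 -4; -4 13]
S = H·P̄·Hᵀ + R = [29]
K = P̄·Hᵀ·S⁻¹ = [9/29; -12/29]
x' − x̄ = [54/29, -72/29] = K·y
y = (KᵀK)⁻¹·Kᵀ·(x' − x̄) = [6]
z = y + H·x̄ = [6] + [-9] = [-3]

z = [-3]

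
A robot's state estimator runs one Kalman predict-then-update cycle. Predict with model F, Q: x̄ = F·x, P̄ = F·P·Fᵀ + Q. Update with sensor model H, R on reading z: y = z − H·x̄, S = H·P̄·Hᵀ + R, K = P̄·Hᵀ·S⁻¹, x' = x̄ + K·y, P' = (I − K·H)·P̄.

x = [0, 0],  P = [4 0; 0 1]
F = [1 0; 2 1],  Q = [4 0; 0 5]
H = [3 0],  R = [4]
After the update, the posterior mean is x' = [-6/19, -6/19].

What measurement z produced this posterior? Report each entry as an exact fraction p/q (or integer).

z = [-1]

x̄ = F·x = [0, 0]
P̄ = F·P·Fᵀ + Q = [8 8; 8 22]
S = H·P̄·Hᵀ + R = [76]
K = P̄·Hᵀ·S⁻¹ = [6/19; 6/19]
x' − x̄ = [-6/19, -6/19] = K·y
y = (KᵀK)⁻¹·Kᵀ·(x' − x̄) = [-1]
z = y + H·x̄ = [-1] + [0] = [-1]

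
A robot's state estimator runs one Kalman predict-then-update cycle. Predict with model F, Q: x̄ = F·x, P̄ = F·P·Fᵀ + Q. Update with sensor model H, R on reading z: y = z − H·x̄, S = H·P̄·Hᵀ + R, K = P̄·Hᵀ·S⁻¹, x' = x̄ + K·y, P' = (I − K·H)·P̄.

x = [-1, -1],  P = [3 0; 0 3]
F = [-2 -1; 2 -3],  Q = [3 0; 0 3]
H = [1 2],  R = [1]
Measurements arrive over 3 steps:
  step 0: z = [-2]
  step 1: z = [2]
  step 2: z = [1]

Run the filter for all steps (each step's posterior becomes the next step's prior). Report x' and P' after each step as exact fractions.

step 0: x' = [63/25, -56/25], P' = [3006/175 -1497/175; -1497/175 789/175]
step 1: x' = [181034/95401, 6522/95401], P' = [731850/95401 -377895/95401; -377895/95401 218739/95401]
step 2: x' = [-86422198/25753087, 952511/436493], P' = [184507398/25753087 -1611459/436493; -1611459/436493 938367/436493]

step 0: x̄ = F·x = [3, 1]
step 0: P̄ = F·P·Fᵀ + Q = [18 -3; -3 42]
step 0: y = z − H·x̄ = [-7]
step 0: S = H·P̄·Hᵀ + R = [175]
step 0: K = P̄·Hᵀ·S⁻¹ = [12/175; 81/175]
step 0: x' = x̄ + K·y = [63/25, -56/25]
step 0: P' = (I − K·H)·P̄ = [3006/175 -1497/175; -1497/175 789/175]
step 1: x̄ = F·x = [-14/5, 294/25]
step 1: P̄ = F·P·Fᵀ + Q = [42 -447/5; -447/5 37614/175]
step 1: y = z − H·x̄ = [-468/25]
step 1: S = H·P̄·Hᵀ + R = [95401/175]
step 1: K = P̄·Hᵀ·S⁻¹ = [-23940/95401; 59583/95401]
step 1: x' = x̄ + K·y = [181034/95401, 6522/95401]
step 1: P' = (I − K·H)·P̄ = [731850/95401 -377895/95401; -377895/95401 218739/95401]
step 2: x̄ = F·x = [-368590/95401, 342502/95401]
step 2: P̄ = F·P·Fᵀ + Q = [1920762/95401 -3782763/95401; -3782763/95401 9716994/95401]
step 2: y = z − H·x̄ = [-221013/95401]
step 2: S = H·P̄·Hᵀ + R = [25753087/95401]
step 2: K = P̄·Hᵀ·S⁻¹ = [-5644764/25753087; 265275/436493]
step 2: x' = x̄ + K·y = [-86422198/25753087, 952511/436493]
step 2: P' = (I − K·H)·P̄ = [184507398/25753087 -1611459/436493; -1611459/436493 938367/436493]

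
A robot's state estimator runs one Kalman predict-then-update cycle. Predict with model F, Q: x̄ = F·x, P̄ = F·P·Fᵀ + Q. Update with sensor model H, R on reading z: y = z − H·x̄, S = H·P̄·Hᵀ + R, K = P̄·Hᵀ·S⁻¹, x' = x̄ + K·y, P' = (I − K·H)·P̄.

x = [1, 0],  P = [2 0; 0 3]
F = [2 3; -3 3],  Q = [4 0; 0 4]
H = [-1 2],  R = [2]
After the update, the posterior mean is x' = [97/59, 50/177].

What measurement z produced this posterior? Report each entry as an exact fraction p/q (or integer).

z = [-1]

x̄ = F·x = [2, -3]
P̄ = F·P·Fᵀ + Q = [39 15; 15 49]
S = H·P̄·Hᵀ + R = [177]
K = P̄·Hᵀ·S⁻¹ = [-3/59; 83/177]
x' − x̄ = [-21/59, 581/177] = K·y
y = (KᵀK)⁻¹·Kᵀ·(x' − x̄) = [7]
z = y + H·x̄ = [7] + [-8] = [-1]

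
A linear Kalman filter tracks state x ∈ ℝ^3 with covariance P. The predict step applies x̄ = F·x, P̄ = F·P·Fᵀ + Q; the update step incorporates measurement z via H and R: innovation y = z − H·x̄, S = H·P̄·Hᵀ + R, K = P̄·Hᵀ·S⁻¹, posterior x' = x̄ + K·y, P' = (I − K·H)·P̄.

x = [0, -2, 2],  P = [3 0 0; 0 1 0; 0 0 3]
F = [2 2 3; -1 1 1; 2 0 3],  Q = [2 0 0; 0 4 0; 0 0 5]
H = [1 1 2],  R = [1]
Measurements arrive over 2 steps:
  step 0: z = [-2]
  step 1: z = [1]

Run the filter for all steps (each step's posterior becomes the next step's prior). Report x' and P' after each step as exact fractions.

step 0: x̄ = F·x = [2, 0, 6]
step 0: P̄ = F·P·Fᵀ + Q = [45 5 39; 5 11 3; 39 3 44]
step 0: y = z − H·x̄ = [-16]
step 0: S = H·P̄·Hᵀ + R = [411]
step 0: K = P̄·Hᵀ·S⁻¹ = [128/411; 22/411; 130/411]
step 0: x' = x̄ + K·y = [-1226/411, -352/411, 386/411]
step 0: P' = (I − K·H)·P̄ = [2111/411 -761/411 -611/411; -761/411 4037/411 -1627/411; -611/411 -1627/411 1184/411]
step 1: x̄ = F·x = [-666/137, 420/137, -1294/411]
step 1: P̄ = F·P·Fᵀ + Q = [1042/137 -40/137 -346/137; -40/137 2822/137 -2154/137; -346/137 -2154/137 13823/411]
step 1: y = z − H·x̄ = [3737/411]
step 1: S = H·P̄·Hᵀ + R = [37055/411]
step 1: K = P̄·Hᵀ·S⁻¹ = [186/7411; -4578/37055; 20146/37055]
step 1: x' = x̄ + K·y = [-34336/7411, 71974/37055, 66512/37055]
step 1: P' = (I − K·H)·P̄ = [55946/7411 -92/7411 -27834/7411; -92/7411 712286/37055 -358202/37055; -27834/7411 -358202/37055 258759/37055]

step 0: x' = [-1226/411, -352/411, 386/411], P' = [2111/411 -761/411 -611/411; -761/411 4037/411 -1627/411; -611/411 -1627/411 1184/411]
step 1: x' = [-34336/7411, 71974/37055, 66512/37055], P' = [55946/7411 -92/7411 -27834/7411; -92/7411 712286/37055 -358202/37055; -27834/7411 -358202/37055 258759/37055]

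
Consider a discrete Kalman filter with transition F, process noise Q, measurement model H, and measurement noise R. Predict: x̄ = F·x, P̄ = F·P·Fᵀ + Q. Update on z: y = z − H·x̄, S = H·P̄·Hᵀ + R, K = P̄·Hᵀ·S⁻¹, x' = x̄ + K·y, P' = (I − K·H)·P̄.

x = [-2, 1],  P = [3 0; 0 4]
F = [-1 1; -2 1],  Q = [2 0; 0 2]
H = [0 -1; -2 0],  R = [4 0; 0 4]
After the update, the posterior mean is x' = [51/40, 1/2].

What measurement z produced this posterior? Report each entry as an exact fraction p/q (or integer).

x̄ = F·x = [3, 5]
P̄ = F·P·Fᵀ + Q = [9 10; 10 18]
S = H·P̄·Hᵀ + R = [22 20; 20 40]
K = P̄·Hᵀ·S⁻¹ = [-1/12 -49/120; -2/3 -1/6]
x' − x̄ = [-69/40, -9/2] = K·y
y = (KᵀK)⁻¹·Kᵀ·(x' − x̄) = [6, 3]
z = y + H·x̄ = [6, 3] + [-5, -6] = [1, -3]

z = [1, -3]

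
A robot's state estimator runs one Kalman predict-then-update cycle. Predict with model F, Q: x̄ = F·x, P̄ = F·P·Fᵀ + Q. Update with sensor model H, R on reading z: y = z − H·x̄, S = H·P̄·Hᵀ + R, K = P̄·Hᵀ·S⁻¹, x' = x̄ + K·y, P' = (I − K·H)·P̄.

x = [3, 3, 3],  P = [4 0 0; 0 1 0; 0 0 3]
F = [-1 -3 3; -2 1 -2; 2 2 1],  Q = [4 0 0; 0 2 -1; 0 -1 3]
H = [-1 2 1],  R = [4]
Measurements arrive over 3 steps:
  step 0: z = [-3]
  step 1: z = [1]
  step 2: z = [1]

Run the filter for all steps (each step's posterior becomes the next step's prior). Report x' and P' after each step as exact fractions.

step 0: x̄ = F·x = [-3, -9, 15]
step 0: P̄ = F·P·Fᵀ + Q = [44 -13 -5; -13 31 -21; -5 -21 26]
step 0: y = z − H·x̄ = [-3]
step 0: S = H·P̄·Hᵀ + R = [176]
step 0: K = P̄·Hᵀ·S⁻¹ = [-75/176; 27/88; -1/16]
step 0: x' = x̄ + K·y = [-303/176, -873/88, 243/16]
step 0: P' = (I − K·H)·P̄ = [2119/176 881/88 -155/16; 881/88 635/44 -141/8; -155/16 -141/8 405/16]
step 1: x̄ = F·x = [1695/22, -3243/88, -1425/176]
step 1: P̄ = F·P·Fᵀ + Q = [8901/11 -2650/11 -4755/22; -2650/11 5227/44 1765/88; -4755/22 1765/88 18487/176]
step 1: y = z − H·x̄ = [28133/176]
step 1: S = H·P̄·Hᵀ + R = [505039/176]
step 1: K = P̄·Hᵀ·S⁻¹ = [-265256/505039; 87746/505039; 63587/505039]
step 1: x' = x̄ + K·y = [-3489308/505039, -4585936/505039, 6075071/505039]
step 1: P' = (I − K·H)·P̄ = [8891413/505039 10576701/505039 -13323013/505039; 10576701/505039 16249971/505039 -21572257/505039; -13323013/505039 -21572257/505039 30075849/505039]
step 2: x̄ = F·x = [35472329/505039, -9757462/505039, -10075417/505039]
step 2: P̄ = F·P·Fᵀ + Q = [959542859/505039 -299396937/505039 -241000549/505039; -299396937/505039 110527217/505039 59779000/505039; -241000549/505039 59779000/505039 77189030/505039]
step 2: y = z − H·x̄ = [65567709/505039]
step 2: S = H·P̄·Hᵀ + R = [3399565759/505039]
step 2: K = P̄·Hᵀ·S⁻¹ = [-1799337282/3399565759; 580230371/3399565759; 437747579/3399565759]
step 2: x' = x̄ + K·y = [5172059507/3399565759, 9649239779/3399565759, -10989125128/3399565759]
step 2: P' = (I − K·H)·P̄ = [48341600063/3399565759 51898097601/3399565759 -62651944267/3399565759; 51898097601/3399565759 77374735258/3399565759 -100530451431/3399565759; -62651944267/3399565759 -100530451431/3399565759 140159948911/3399565759]

step 0: x' = [-303/176, -873/88, 243/16], P' = [2119/176 881/88 -155/16; 881/88 635/44 -141/8; -155/16 -141/8 405/16]
step 1: x' = [-3489308/505039, -4585936/505039, 6075071/505039], P' = [8891413/505039 10576701/505039 -13323013/505039; 10576701/505039 16249971/505039 -21572257/505039; -13323013/505039 -21572257/505039 30075849/505039]
step 2: x' = [5172059507/3399565759, 9649239779/3399565759, -10989125128/3399565759], P' = [48341600063/3399565759 51898097601/3399565759 -62651944267/3399565759; 51898097601/3399565759 77374735258/3399565759 -100530451431/3399565759; -62651944267/3399565759 -100530451431/3399565759 140159948911/3399565759]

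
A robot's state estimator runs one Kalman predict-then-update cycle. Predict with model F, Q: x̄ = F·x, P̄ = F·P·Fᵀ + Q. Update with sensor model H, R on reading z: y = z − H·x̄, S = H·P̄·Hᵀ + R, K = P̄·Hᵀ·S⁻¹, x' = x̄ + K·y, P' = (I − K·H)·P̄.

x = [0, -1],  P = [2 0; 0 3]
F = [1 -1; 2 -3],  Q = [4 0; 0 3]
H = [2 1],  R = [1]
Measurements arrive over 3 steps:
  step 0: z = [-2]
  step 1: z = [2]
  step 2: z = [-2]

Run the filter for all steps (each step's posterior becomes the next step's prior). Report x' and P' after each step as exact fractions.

step 0: x̄ = F·x = [1, 3]
step 0: P̄ = F·P·Fᵀ + Q = [9 13; 13 38]
step 0: y = z − H·x̄ = [-7]
step 0: S = H·P̄·Hᵀ + R = [127]
step 0: K = P̄·Hᵀ·S⁻¹ = [31/127; 64/127]
step 0: x' = x̄ + K·y = [-90/127, -67/127]
step 0: P' = (I − K·H)·P̄ = [182/127 -333/127; -333/127 730/127]
step 1: x̄ = F·x = [-23/127, 21/127]
step 1: P̄ = F·P·Fᵀ + Q = [2086/127 4219/127; 4219/127 11675/127]
step 1: y = z − H·x̄ = [279/127]
step 1: S = H·P̄·Hᵀ + R = [37022/127]
step 1: K = P̄·Hᵀ·S⁻¹ = [8391/37022; 20113/37022]
step 1: x' = x̄ + K·y = [11729/37022, 50307/37022]
step 1: P' = (I − K·H)·P̄ = [53693/37022 -98995/37022; -98995/37022 218103/37022]
step 2: x̄ = F·x = [-19289/18511, -127463/37022]
step 2: P̄ = F·P·Fᵀ + Q = [308937/18511 628335/18511; 628335/18511 3476705/37022]
step 2: y = z − H·x̄ = [130575/37022]
step 2: S = H·P̄·Hᵀ + R = [11011903/37022]
step 2: K = P̄·Hᵀ·S⁻¹ = [2492418/11011903; 5990045/11011903]
step 2: x' = x̄ + K·y = [-2684072/11011903, -16786237/11011903]
step 2: P' = (I − K·H)·P̄ = [15985659/11011903 -29478900/11011903; -29478900/11011903 64947845/11011903]

step 0: x' = [-90/127, -67/127], P' = [182/127 -333/127; -333/127 730/127]
step 1: x' = [11729/37022, 50307/37022], P' = [53693/37022 -98995/37022; -98995/37022 218103/37022]
step 2: x' = [-2684072/11011903, -16786237/11011903], P' = [15985659/11011903 -29478900/11011903; -29478900/11011903 64947845/11011903]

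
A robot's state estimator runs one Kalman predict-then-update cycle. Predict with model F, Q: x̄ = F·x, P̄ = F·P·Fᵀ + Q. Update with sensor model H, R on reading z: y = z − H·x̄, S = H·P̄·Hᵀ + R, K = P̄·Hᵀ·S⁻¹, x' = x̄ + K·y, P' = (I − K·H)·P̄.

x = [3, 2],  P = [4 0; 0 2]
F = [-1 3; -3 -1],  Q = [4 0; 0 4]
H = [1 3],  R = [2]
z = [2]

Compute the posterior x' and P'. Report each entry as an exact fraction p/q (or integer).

x' = [1367/221, -319/221]
P' = [4778/221 -1578/221; -1578/221 570/221]

x̄ = F·x = [3, -11]
P̄ = F·P·Fᵀ + Q = [26 6; 6 42]
y = z − H·x̄ = [32]
S = H·P̄·Hᵀ + R = [442]
K = P̄·Hᵀ·S⁻¹ = [22/221; 66/221]
x' = x̄ + K·y = [1367/221, -319/221]
P' = (I − K·H)·P̄ = [4778/221 -1578/221; -1578/221 570/221]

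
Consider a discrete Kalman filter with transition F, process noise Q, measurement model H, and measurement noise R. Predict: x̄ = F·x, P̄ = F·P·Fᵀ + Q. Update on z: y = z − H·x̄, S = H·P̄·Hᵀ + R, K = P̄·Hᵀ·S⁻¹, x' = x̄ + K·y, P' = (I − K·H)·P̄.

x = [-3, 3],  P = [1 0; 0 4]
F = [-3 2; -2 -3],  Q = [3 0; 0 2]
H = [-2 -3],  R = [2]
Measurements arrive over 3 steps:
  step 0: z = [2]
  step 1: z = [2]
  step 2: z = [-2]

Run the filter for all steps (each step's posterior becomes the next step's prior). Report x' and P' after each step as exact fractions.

step 0: x' = [89/6, -21/2], P' = [1931/69 -429/23; -429/23 291/23]
step 1: x' = [-227611/49219, 351103/147657], P' = [460695/49219 -290956/49219; -290956/49219 582346/147657]
step 2: x' = [-37965782/56779877, 65211495/56779877], P' = [482066302/56779877 -303819750/56779877; -303819750/56779877 203426248/56779877]

step 0: x̄ = F·x = [15, -3]
step 0: P̄ = F·P·Fᵀ + Q = [28 -18; -18 42]
step 0: y = z − H·x̄ = [23]
step 0: S = H·P̄·Hᵀ + R = [276]
step 0: K = P̄·Hᵀ·S⁻¹ = [-1/138; -15/46]
step 0: x' = x̄ + K·y = [89/6, -21/2]
step 0: P' = (I − K·H)·P̄ = [1931/69 -429/23; -429/23 291/23]
step 1: x̄ = F·x = [-131/2, 11/6]
step 1: P̄ = F·P·Fᵀ + Q = [12174/23 -29/23; -29/23 275/69]
step 1: y = z − H·x̄ = [-247/2]
step 1: S = H·P̄·Hᵀ + R = [49219/23]
step 1: K = P̄·Hᵀ·S⁻¹ = [-24261/49219; -217/49219]
step 1: x' = x̄ + K·y = [-227611/49219, 351103/147657]
step 1: P' = (I − K·H)·P̄ = [460695/49219 -290956/49219; -290956/49219 582346/147657]
step 2: x̄ = F·x = [2750705/147657, 104119/49219]
step 2: P̄ = F·P·Fᵀ + Q = [25685536/147657 144698/49219; 144698/49219 196784/49219]
step 2: y = z − H·x̄ = [6143167/147657]
step 2: S = H·P̄·Hᵀ + R = [113559754/147657]
step 2: K = P̄·Hᵀ·S⁻¹ = [-26336677/56779877; -1319622/56779877]
step 2: x' = x̄ + K·y = [-37965782/56779877, 65211495/56779877]
step 2: P' = (I − K·H)·P̄ = [482066302/56779877 -303819750/56779877; -303819750/56779877 203426248/56779877]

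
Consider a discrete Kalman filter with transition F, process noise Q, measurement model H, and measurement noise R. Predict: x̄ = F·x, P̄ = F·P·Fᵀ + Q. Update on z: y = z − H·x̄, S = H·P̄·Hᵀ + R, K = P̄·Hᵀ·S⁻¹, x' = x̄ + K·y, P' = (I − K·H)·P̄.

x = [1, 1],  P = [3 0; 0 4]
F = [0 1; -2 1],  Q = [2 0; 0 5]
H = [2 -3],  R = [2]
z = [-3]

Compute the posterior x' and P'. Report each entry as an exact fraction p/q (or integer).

x' = [1, 273/167]
P' = [6 4; 4 482/167]

x̄ = F·x = [1, -1]
P̄ = F·P·Fᵀ + Q = [6 4; 4 21]
y = z − H·x̄ = [-8]
S = H·P̄·Hᵀ + R = [167]
K = P̄·Hᵀ·S⁻¹ = [0; -55/167]
x' = x̄ + K·y = [1, 273/167]
P' = (I − K·H)·P̄ = [6 4; 4 482/167]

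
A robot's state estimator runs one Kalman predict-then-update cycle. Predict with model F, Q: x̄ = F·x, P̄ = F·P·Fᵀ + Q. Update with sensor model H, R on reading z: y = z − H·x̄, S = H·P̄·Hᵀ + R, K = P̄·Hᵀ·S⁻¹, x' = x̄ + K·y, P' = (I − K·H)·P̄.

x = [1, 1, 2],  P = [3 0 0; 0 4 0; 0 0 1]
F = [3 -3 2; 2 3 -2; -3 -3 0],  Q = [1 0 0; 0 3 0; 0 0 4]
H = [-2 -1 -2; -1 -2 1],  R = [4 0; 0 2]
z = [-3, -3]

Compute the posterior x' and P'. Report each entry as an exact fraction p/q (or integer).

x' = [727795/145789, -319031/145789, -352320/145789]
P' = [1060469/145789 -775840/145789 -544461/145789; -775840/145789 631884/145789 414740/145789; -544461/145789 414740/145789 375503/145789]

x̄ = F·x = [4, 1, -6]
P̄ = F·P·Fᵀ + Q = [68 -22 9; -22 55 -54; 9 -54 67]
y = z − H·x̄ = [-6, 9]
S = H·P̄·Hᵀ + R = [367 -160; -160 467]
K = P̄·Hᵀ·S⁻¹ = [-64044/145789 -26625/145789; 22579/145789 -36594/145789; -19206/145789 45242/145789]
x' = x̄ + K·y = [727795/145789, -319031/145789, -352320/145789]
P' = (I − K·H)·P̄ = [1060469/145789 -775840/145789 -544461/145789; -775840/145789 631884/145789 414740/145789; -544461/145789 414740/145789 375503/145789]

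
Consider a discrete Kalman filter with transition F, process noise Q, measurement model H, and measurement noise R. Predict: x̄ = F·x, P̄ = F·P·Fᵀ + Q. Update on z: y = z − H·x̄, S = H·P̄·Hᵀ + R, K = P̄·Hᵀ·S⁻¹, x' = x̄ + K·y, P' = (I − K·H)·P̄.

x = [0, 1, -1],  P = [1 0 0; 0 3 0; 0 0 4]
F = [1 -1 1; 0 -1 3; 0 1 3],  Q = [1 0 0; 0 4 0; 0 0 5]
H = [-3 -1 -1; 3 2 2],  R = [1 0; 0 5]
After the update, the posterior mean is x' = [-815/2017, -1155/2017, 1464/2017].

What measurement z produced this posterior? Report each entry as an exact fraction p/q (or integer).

z = [1, -1]

x̄ = F·x = [-2, -4, -2]
P̄ = F·P·Fᵀ + Q = [9 15 9; 15 43 33; 9 33 44]
S = H·P̄·Hᵀ + R = [379 -603; -603 986]
K = P̄·Hᵀ·S⁻¹ = [-5061/10085 -2328/10085; -103/2017 340/2017; 6599/10085 5887/10085]
x' − x̄ = [3219/2017, 6913/2017, 5498/2017] = K·y
y = (KᵀK)⁻¹·Kᵀ·(x' − x̄) = [-11, 17]
z = y + H·x̄ = [-11, 17] + [12, -18] = [1, -1]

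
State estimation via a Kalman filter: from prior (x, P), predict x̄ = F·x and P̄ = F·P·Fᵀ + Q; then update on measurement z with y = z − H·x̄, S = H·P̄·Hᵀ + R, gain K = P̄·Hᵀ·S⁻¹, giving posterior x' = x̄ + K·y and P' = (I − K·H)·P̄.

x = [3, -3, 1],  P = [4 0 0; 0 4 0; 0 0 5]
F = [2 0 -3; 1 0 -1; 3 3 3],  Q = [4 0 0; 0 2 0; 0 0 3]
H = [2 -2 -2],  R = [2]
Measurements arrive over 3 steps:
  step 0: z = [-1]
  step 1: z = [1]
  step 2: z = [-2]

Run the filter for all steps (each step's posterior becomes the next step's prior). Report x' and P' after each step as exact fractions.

step 0: x' = [1308/373, 791/373, 705/373], P' = [16307/373 6689/373 9555/373; 6689/373 3653/373 3021/373; 9555/373 3021/373 6672/373]
step 1: x' = [1002164/1260893, 187770/1260893, 192648/1260893], P' = [39752194/1260893 13259429/1260893 26507586/1260893; 13259429/1260893 7162901/1260893 6136197/1260893; 26507586/1260893 6136197/1260893 20976801/1260893]
step 2: x' = [3804357124/3266448343, 1816147246/3266448343, 5256928206/3266448343], P' = [88570588991/3266448343 29392255363/3266448343 59148007962/3266448343; 29392255363/3266448343 16857325153/3266448343 12612964833/3266448343; 59148007962/3266448343 12612964833/3266448343 48059276565/3266448343]

step 0: x̄ = F·x = [3, 2, 3]
step 0: P̄ = F·P·Fᵀ + Q = [65 23 -21; 23 11 -3; -21 -3 120]
step 0: y = z − H·x̄ = [3]
step 0: S = H·P̄·Hᵀ + R = [746]
step 0: K = P̄·Hᵀ·S⁻¹ = [63/373; 15/373; -138/373]
step 0: x' = x̄ + K·y = [1308/373, 791/373, 705/373]
step 0: P' = (I − K·H)·P̄ = [16307/373 6689/373 9555/373; 6689/373 3653/373 3021/373; 9555/373 3021/373 6672/373]
step 1: x̄ = F·x = [501/373, 603/373, 8412/373]
step 1: P̄ = F·P·Fᵀ + Q = [12108/373 4855/373 22074/373; 4855/373 4615/373 39909/373; 22074/373 39909/373 587577/373]
step 1: y = z − H·x̄ = [17401/373]
step 1: S = H·P̄·Hᵀ + R = [2521786/373]
step 1: K = P̄·Hᵀ·S⁻¹ = [-14821/1260893; -39669/1260893; -605412/1260893]
step 1: x' = x̄ + K·y = [1002164/1260893, 187770/1260893, 192648/1260893]
step 1: P' = (I − K·H)·P̄ = [39752194/1260893 13259429/1260893 26507586/1260893; 13259429/1260893 7162901/1260893 6136197/1260893; 26507586/1260893 6136197/1260893 20976801/1260893]
step 2: x̄ = F·x = [1426384/1260893, 809516/1260893, 4147746/1260893]
step 2: P̄ = F·P·Fᵀ + Q = [34752525/1260893 9896861/1260893 -5470002/1260893; 9896861/1260893 10235609/1260893 77695875/1260893; -5470002/1260893 77695875/1260893 1441067559/1260893]
step 2: y = z − H·x̄ = [4539970/1260893]
step 2: S = H·P̄·Hᵀ + R = [6532896686/1260893]
step 2: K = P̄·Hᵀ·S⁻¹ = [30325666/3266448343; -78034623/3266448343; -1524233436/3266448343]
step 2: x' = x̄ + K·y = [3804357124/3266448343, 1816147246/3266448343, 5256928206/3266448343]
step 2: P' = (I − K·H)·P̄ = [88570588991/3266448343 29392255363/3266448343 59148007962/3266448343; 29392255363/3266448343 16857325153/3266448343 12612964833/3266448343; 59148007962/3266448343 12612964833/3266448343 48059276565/3266448343]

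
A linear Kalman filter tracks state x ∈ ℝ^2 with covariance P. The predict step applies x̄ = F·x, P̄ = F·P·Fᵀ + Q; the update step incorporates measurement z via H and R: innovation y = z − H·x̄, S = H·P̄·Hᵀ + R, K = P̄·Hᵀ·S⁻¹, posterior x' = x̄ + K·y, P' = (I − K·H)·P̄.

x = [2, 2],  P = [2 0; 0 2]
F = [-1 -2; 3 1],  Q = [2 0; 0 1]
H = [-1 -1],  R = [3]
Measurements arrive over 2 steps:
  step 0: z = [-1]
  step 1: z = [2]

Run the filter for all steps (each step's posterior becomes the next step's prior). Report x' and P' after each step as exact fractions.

step 0: x̄ = F·x = [-6, 8]
step 0: P̄ = F·P·Fᵀ + Q = [12 -10; -10 21]
step 0: y = z − H·x̄ = [1]
step 0: S = H·P̄·Hᵀ + R = [16]
step 0: K = P̄·Hᵀ·S⁻¹ = [-1/8; -11/16]
step 0: x' = x̄ + K·y = [-49/8, 117/16]
step 0: P' = (I − K·H)·P̄ = [47/4 -91/8; -91/8 215/16]
step 1: x̄ = F·x = [-17/2, -177/16]
step 1: P̄ = F·P·Fᵀ + Q = [22 35/2; 35/2 831/16]
step 1: y = z − H·x̄ = [-281/16]
step 1: S = H·P̄·Hᵀ + R = [1791/16]
step 1: K = P̄·Hᵀ·S⁻¹ = [-632/1791; -1111/1791]
step 1: x' = x̄ + K·y = [-4124/1791, -301/1791]
step 1: P' = (I − K·H)·P̄ = [14438/1791 -12542/1791; -12542/1791 15875/1791]

step 0: x' = [-49/8, 117/16], P' = [47/4 -91/8; -91/8 215/16]
step 1: x' = [-4124/1791, -301/1791], P' = [14438/1791 -12542/1791; -12542/1791 15875/1791]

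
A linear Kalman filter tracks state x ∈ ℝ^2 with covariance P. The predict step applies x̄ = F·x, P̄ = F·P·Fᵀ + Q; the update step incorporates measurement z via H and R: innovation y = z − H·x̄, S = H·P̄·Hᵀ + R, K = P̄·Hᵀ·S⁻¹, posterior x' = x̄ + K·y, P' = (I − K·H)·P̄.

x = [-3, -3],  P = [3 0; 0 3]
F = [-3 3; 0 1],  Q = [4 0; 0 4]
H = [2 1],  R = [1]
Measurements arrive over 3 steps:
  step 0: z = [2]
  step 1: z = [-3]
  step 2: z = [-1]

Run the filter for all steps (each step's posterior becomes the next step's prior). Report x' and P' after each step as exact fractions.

step 0: x̄ = F·x = [0, -3]
step 0: P̄ = F·P·Fᵀ + Q = [58 9; 9 7]
step 0: y = z − H·x̄ = [5]
step 0: S = H·P̄·Hᵀ + R = [276]
step 0: K = P̄·Hᵀ·S⁻¹ = [125/276; 25/276]
step 0: x' = x̄ + K·y = [625/276, -703/276]
step 0: P' = (I − K·H)·P̄ = [383/276 -641/276; -641/276 1307/276]
step 1: x̄ = F·x = [-332/23, -703/276]
step 1: P̄ = F·P·Fᵀ + Q = [2321/23 487/23; 487/23 2411/276]
step 1: y = z − H·x̄ = [341/12]
step 1: S = H·P̄·Hᵀ + R = [5977/12]
step 1: K = P̄·Hᵀ·S⁻¹ = [2676/5977; 613/5977]
step 1: x' = x̄ + K·y = [-235375/137471, 50494/137471]
step 1: P' = (I − K·H)·P̄ = [147413/137471 -233278/137471; -233278/137471 480655/137471]
step 2: x̄ = F·x = [857607/137471, 50494/137471]
step 2: P̄ = F·P·Fᵀ + Q = [10401500/137471 2141799/137471; 2141799/137471 1030539/137471]
step 2: y = z − H·x̄ = [-1903179/137471]
step 2: S = H·P̄·Hᵀ + R = [51341206/137471]
step 2: K = P̄·Hᵀ·S⁻¹ = [22944799/51341206; 5314137/51341206]
step 2: x' = x̄ + K·y = [2637051/51341206, -54712129/51341206]
step 2: P' = (I − K·H)·P̄ = [55006169/51341206 -87067539/51341206; -87067539/51341206 179449215/51341206]

step 0: x' = [625/276, -703/276], P' = [383/276 -641/276; -641/276 1307/276]
step 1: x' = [-235375/137471, 50494/137471], P' = [147413/137471 -233278/137471; -233278/137471 480655/137471]
step 2: x' = [2637051/51341206, -54712129/51341206], P' = [55006169/51341206 -87067539/51341206; -87067539/51341206 179449215/51341206]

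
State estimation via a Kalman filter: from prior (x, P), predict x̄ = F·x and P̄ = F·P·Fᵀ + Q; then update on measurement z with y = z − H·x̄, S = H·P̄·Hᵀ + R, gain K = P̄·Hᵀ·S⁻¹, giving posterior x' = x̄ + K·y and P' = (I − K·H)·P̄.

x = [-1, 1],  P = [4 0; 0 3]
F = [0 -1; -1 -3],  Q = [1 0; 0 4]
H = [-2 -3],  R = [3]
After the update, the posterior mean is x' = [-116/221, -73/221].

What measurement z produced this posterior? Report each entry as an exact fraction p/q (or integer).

x̄ = F·x = [-1, -2]
P̄ = F·P·Fᵀ + Q = [4 9; 9 35]
S = H·P̄·Hᵀ + R = [442]
K = P̄·Hᵀ·S⁻¹ = [-35/442; -123/442]
x' − x̄ = [105/221, 369/221] = K·y
y = (KᵀK)⁻¹·Kᵀ·(x' − x̄) = [-6]
z = y + H·x̄ = [-6] + [8] = [2]

z = [2]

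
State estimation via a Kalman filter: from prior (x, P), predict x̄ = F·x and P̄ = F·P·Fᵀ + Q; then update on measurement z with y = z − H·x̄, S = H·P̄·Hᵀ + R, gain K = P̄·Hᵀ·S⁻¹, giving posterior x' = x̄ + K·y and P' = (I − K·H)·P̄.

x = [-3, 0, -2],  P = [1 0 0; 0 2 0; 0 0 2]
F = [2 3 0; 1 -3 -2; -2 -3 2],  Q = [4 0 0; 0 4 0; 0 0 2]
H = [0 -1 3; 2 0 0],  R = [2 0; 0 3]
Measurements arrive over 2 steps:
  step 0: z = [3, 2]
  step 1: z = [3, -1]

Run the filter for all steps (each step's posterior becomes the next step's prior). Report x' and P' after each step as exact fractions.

step 0: x' = [13778/19211, -104995/19211, -16578/19211], P' = [13794/19211 -14154/19211 -4818/19211; -14154/19211 265946/19211 86016/19211; -4818/19211 86016/19211 32016/19211]
step 1: x' = [-53063048/95533429, 621669071/286600287, 167195593/95533429], P' = [70205124/95533429 -102000360/95533429 -34842042/95533429; -102000360/95533429 5024229356/286600287 544284372/95533429; -34842042/95533429 544284372/95533429 197301080/95533429]

step 0: x̄ = F·x = [-6, 1, 2]
step 0: P̄ = F·P·Fᵀ + Q = [26 -16 -22; -16 31 8; -22 8 32]
step 0: y = z − H·x̄ = [-2, 14]
step 0: S = H·P̄·Hᵀ + R = [273 -100; -100 107]
step 0: K = P̄·Hᵀ·S⁻¹ = [-150/19211 9196/19211; -3949/19211 -9436/19211; 5016/19211 -3212/19211]
step 0: x' = x̄ + K·y = [13778/19211, -104995/19211, -16578/19211]
step 0: P' = (I − K·H)·P̄ = [13794/19211 -14154/19211 -4818/19211; -14154/19211 265946/19211 86016/19211; -4818/19211 86016/19211 32016/19211]
step 1: x̄ = F·x = [-287429/19211, 361919/19211, 254273/19211]
step 1: P̄ = F·P·Fᵀ + Q = [2355686/19211 -2820288/19211 -1782018/19211; -2820288/19211 3748604/19211 2166492/19211; -1782018/19211 2166492/19211 1451680/19211]
step 1: y = z − H·x̄ = [-343267/19211, 555647/19211]
step 1: S = H·P̄·Hᵀ + R = [3853194/19211 -5051532/19211; -5051532/19211 9480377/19211]
step 1: K = P̄·Hᵀ·S⁻¹ = [-1262883/95533429 46803416/95533429; -62835004/286600287 -68000240/95533429; 23809434/95533429 -23228028/95533429]
step 1: x' = x̄ + K·y = [-53063048/95533429, 621669071/286600287, 167195593/95533429]
step 1: P' = (I − K·H)·P̄ = [70205124/95533429 -102000360/95533429 -34842042/95533429; -102000360/95533429 5024229356/286600287 544284372/95533429; -34842042/95533429 544284372/95533429 197301080/95533429]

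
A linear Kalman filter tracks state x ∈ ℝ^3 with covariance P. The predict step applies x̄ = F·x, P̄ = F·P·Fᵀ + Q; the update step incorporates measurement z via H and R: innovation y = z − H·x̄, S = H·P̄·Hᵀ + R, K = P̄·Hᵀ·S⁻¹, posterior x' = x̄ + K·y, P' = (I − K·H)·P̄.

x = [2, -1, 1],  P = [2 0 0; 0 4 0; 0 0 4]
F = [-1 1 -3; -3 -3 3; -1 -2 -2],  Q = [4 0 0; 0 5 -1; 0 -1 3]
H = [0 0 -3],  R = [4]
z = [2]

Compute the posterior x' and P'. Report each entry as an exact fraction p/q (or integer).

x' = [-1806/337, 60/337, -230/337]
P' = [12586/337 -14964/337 72/337; -14964/337 31790/337 20/337; 72/337 20/337 148/337]

x̄ = F·x = [-6, 0, -2]
P̄ = F·P·Fᵀ + Q = [46 -42 18; -42 95 5; 18 5 37]
y = z − H·x̄ = [-4]
S = H·P̄·Hᵀ + R = [337]
K = P̄·Hᵀ·S⁻¹ = [-54/337; -15/337; -111/337]
x' = x̄ + K·y = [-1806/337, 60/337, -230/337]
P' = (I − K·H)·P̄ = [12586/337 -14964/337 72/337; -14964/337 31790/337 20/337; 72/337 20/337 148/337]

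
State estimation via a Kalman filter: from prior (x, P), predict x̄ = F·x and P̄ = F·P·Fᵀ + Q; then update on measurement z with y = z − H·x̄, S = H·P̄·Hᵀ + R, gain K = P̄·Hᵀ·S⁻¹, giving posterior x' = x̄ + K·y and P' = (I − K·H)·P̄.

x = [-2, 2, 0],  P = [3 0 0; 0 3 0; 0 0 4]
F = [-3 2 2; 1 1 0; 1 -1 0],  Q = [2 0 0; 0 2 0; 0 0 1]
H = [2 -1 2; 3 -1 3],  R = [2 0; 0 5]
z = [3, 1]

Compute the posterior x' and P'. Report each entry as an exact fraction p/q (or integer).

x̄ = F·x = [10, 0, -4]
P̄ = F·P·Fᵀ + Q = [57 -3 -15; -3 8 0; -15 0 7]
y = z − H·x̄ = [-9, -17]
S = H·P̄·Hᵀ + R = [158 227; 227 337]
K = P̄·Hᵀ·S⁻¹ = [36/1717 633/1717; -859/1717 492/1717; 56/1717 -160/1717]
x' = x̄ + K·y = [6085/1717, -633/1717, -4652/1717]
P' = (I − K·H)·P̄ = [13080/1717 6114/1717 -9987/1717; 6114/1717 10074/1717 -1936/1717; -9987/1717 -1936/1717 9075/1717]

x' = [6085/1717, -633/1717, -4652/1717]
P' = [13080/1717 6114/1717 -9987/1717; 6114/1717 10074/1717 -1936/1717; -9987/1717 -1936/1717 9075/1717]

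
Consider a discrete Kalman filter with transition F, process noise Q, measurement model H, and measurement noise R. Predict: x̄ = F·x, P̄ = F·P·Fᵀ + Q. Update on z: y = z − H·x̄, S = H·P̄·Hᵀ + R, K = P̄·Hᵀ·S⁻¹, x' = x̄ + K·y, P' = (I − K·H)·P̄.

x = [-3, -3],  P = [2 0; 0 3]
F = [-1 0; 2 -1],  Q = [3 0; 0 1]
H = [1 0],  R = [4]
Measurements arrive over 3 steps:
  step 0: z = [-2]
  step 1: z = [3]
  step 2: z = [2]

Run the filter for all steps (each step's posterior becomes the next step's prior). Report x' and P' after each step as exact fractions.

step 0: x' = [2/9, -7/9], P' = [20/9 -16/9; -16/9 92/9]
step 1: x' = [133/83, -79/83], P' = [188/83 -224/83; -224/83 1911/83]
step 2: x' = [342/769, 1035/769], P' = [1748/769 -2400/769; -2400/769 29406/769]

step 0: x̄ = F·x = [3, -3]
step 0: P̄ = F·P·Fᵀ + Q = [5 -4; -4 12]
step 0: y = z − H·x̄ = [-5]
step 0: S = H·P̄·Hᵀ + R = [9]
step 0: K = P̄·Hᵀ·S⁻¹ = [5/9; -4/9]
step 0: x' = x̄ + K·y = [2/9, -7/9]
step 0: P' = (I − K·H)·P̄ = [20/9 -16/9; -16/9 92/9]
step 1: x̄ = F·x = [-2/9, 11/9]
step 1: P̄ = F·P·Fᵀ + Q = [47/9 -56/9; -56/9 245/9]
step 1: y = z − H·x̄ = [29/9]
step 1: S = H·P̄·Hᵀ + R = [83/9]
step 1: K = P̄·Hᵀ·S⁻¹ = [47/83; -56/83]
step 1: x' = x̄ + K·y = [133/83, -79/83]
step 1: P' = (I − K·H)·P̄ = [188/83 -224/83; -224/83 1911/83]
step 2: x̄ = F·x = [-133/83, 345/83]
step 2: P̄ = F·P·Fᵀ + Q = [437/83 -600/83; -600/83 3642/83]
step 2: y = z − H·x̄ = [299/83]
step 2: S = H·P̄·Hᵀ + R = [769/83]
step 2: K = P̄·Hᵀ·S⁻¹ = [437/769; -600/769]
step 2: x' = x̄ + K·y = [342/769, 1035/769]
step 2: P' = (I − K·H)·P̄ = [1748/769 -2400/769; -2400/769 29406/769]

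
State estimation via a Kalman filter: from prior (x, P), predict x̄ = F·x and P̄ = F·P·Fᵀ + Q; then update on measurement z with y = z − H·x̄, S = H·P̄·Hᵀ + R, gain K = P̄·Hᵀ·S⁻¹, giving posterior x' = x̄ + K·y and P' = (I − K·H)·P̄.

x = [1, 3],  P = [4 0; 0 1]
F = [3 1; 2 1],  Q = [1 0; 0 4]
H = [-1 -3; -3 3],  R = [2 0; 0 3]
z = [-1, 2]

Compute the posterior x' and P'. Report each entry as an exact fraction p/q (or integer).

x' = [-1868/8737, 3825/8737]
P' = [2671/8737 569/8737; 569/8737 1253/8737]

x̄ = F·x = [6, 5]
P̄ = F·P·Fᵀ + Q = [38 25; 25 21]
y = z − H·x̄ = [20, 5]
S = H·P̄·Hᵀ + R = [379 75; 75 84]
K = P̄·Hᵀ·S⁻¹ = [-2189/8737 -2102/8737; -2164/8737 684/8737]
x' = x̄ + K·y = [-1868/8737, 3825/8737]
P' = (I − K·H)·P̄ = [2671/8737 569/8737; 569/8737 1253/8737]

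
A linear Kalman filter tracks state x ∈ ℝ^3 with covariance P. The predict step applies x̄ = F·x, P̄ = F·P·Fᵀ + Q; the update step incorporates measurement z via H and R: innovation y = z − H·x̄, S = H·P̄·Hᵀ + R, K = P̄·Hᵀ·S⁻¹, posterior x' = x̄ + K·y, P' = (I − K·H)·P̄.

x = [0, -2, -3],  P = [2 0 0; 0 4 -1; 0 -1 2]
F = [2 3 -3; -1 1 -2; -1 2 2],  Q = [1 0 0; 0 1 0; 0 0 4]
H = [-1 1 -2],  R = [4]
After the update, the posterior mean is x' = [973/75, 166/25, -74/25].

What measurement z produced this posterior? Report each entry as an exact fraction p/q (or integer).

x̄ = F·x = [3, 4, -10]
P̄ = F·P·Fᵀ + Q = [81 29 8; 29 19 4; 8 4 22]
S = H·P̄·Hᵀ + R = [150]
K = P̄·Hᵀ·S⁻¹ = [-34/75; -3/25; -8/25]
x' − x̄ = [748/75, 66/25, 176/25] = K·y
y = (KᵀK)⁻¹·Kᵀ·(x' − x̄) = [-22]
z = y + H·x̄ = [-22] + [21] = [-1]

z = [-1]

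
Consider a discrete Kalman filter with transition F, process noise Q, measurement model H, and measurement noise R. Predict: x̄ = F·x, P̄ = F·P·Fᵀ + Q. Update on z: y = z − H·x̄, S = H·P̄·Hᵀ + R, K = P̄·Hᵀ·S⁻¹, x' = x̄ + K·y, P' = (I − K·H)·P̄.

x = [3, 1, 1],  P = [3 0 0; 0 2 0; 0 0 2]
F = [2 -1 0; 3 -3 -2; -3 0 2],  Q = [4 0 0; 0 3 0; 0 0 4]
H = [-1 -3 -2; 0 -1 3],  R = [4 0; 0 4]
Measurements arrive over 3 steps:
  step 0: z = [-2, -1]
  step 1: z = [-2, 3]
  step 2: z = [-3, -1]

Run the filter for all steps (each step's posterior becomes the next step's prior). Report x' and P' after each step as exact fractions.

step 0: x̄ = F·x = [5, 4, -7]
step 0: P̄ = F·P·Fᵀ + Q = [18 24 -18; 24 56 -35; -18 -35 39]
step 0: y = z − H·x̄ = [1, 24]
step 0: S = H·P̄·Hᵀ + R = [334 257; 257 621]
step 0: K = P̄·Hᵀ·S⁻¹ = [-13488/141365 -12174/141365; -6877/28273 -4484/28273; -11119/141365 39203/141365]
step 0: x' = x̄ + K·y = [401161/141365, -1401/28273, -59802/141365]
step 0: P' = (I − K·H)·P̄ = [866646/141365 -42558/28273 -87162/141365; -42558/28273 22370/28273 1478/28273; -87162/141365 1478/28273 54734/141365]
step 1: x̄ = F·x = [809327/141365, 1344102/141365, -1323087/141365]
step 1: P̄ = F·P·Fᵀ + Q = [4995054/141365 7813964/141365 -6201674/141365; 7813964/141365 14414339/141365 -11024144/141365; -6201674/141365 -11024144/141365 9630154/141365]
step 1: y = z − H·x̄ = [273247/20195, 5737458/141365]
step 1: S = H·P̄·Hᵀ + R = [1297909/2885 12721441/20195; 12721441/20195 167796049/141365]
step 1: K = P̄·Hᵀ·S⁻¹ = [-199107154/1616087263 -21254440/230869609; -1129775728/4848261789 -110356481/692608827; -346908547/4848261789 191055661/692608827]
step 1: x' = x̄ + K·y = [74255429/230869609, -77364224/692608827, 601283032/692608827]
step 1: P' = (I − K·H)·P̄ = [6715904302/1616087263 -1506198038/1616087263 -700440786/1616087263; -1506198038/1616087263 3026641274/4848261789 -21113398/4848261789; -700440786/1616087263 -21113398/4848261789 1776148370/4848261789]
step 2: x̄ = F·x = [522896798/692608827, -302174531/692608827, 18423007/23883063]
step 2: P̄ = F·P·Fᵀ + Q = [121084916510/4848261789 178996610920/4848261789 -4924314566/167181441; 178996610920/4848261789 336515768039/4848261789 -8765191192/167181441; -4924314566/167181441 -8765191192/167181441 8035962934/167181441]
step 2: y = z − H·x̄ = [-464306290/230869609, -2597584967/692608827]
step 2: S = H·P̄·Hᵀ + R = [517921405803/1616087263 666011847913/1616087263; 666011847913/1616087263 3978438408377/4848261789]
step 2: K = P̄·Hᵀ·S⁻¹ = [-13829511474461/112896606110712 -3430399163715/37632202036904; -2191379089175/9408050509226 -1498531802609/9408050509226; -8099504508787/112896606110712 10373384473555/37632202036904]
step 2: x' = x̄ + K·y = [50547493831581/37632202036904, 5922684721161/9408050509226, -4446153775509/37632202036904]
step 2: P' = (I − K·H)·P̄ = [116953119495403/28224151527678 -4375582258796/4704025254613 -12181563681307/28224151527678; -4375582258796/4704025254613 2933558956534/4704025254613 -21168216228/4704025254613; -12181563681307/28224151527678 -21168216228/4704025254613 10331048041099/28224151527678]

step 0: x' = [401161/141365, -1401/28273, -59802/141365], P' = [866646/141365 -42558/28273 -87162/141365; -42558/28273 22370/28273 1478/28273; -87162/141365 1478/28273 54734/141365]
step 1: x' = [74255429/230869609, -77364224/692608827, 601283032/692608827], P' = [6715904302/1616087263 -1506198038/1616087263 -700440786/1616087263; -1506198038/1616087263 3026641274/4848261789 -21113398/4848261789; -700440786/1616087263 -21113398/4848261789 1776148370/4848261789]
step 2: x' = [50547493831581/37632202036904, 5922684721161/9408050509226, -4446153775509/37632202036904], P' = [116953119495403/28224151527678 -4375582258796/4704025254613 -12181563681307/28224151527678; -4375582258796/4704025254613 2933558956534/4704025254613 -21168216228/4704025254613; -12181563681307/28224151527678 -21168216228/4704025254613 10331048041099/28224151527678]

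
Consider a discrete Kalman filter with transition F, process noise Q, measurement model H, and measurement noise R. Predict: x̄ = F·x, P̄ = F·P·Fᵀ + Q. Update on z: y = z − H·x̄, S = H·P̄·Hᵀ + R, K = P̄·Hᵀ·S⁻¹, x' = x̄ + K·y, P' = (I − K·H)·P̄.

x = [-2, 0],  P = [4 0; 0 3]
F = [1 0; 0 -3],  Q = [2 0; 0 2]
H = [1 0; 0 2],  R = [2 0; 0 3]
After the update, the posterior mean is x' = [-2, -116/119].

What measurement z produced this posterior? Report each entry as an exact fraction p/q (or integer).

z = [-2, -2]

x̄ = F·x = [-2, 0]
P̄ = F·P·Fᵀ + Q = [6 0; 0 29]
S = H·P̄·Hᵀ + R = [8 0; 0 119]
K = P̄·Hᵀ·S⁻¹ = [3/4 0; 0 58/119]
x' − x̄ = [0, -116/119] = K·y
y = (KᵀK)⁻¹·Kᵀ·(x' − x̄) = [0, -2]
z = y + H·x̄ = [0, -2] + [-2, 0] = [-2, -2]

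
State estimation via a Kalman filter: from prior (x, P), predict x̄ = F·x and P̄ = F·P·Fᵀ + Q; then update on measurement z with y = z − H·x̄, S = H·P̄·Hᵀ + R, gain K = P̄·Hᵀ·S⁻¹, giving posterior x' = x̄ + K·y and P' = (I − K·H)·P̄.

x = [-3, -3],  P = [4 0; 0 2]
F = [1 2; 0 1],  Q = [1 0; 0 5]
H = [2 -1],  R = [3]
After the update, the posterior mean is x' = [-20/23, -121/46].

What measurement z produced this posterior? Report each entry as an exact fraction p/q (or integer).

x̄ = F·x = [-9, -3]
P̄ = F·P·Fᵀ + Q = [13 4; 4 7]
S = H·P̄·Hᵀ + R = [46]
K = P̄·Hᵀ·S⁻¹ = [11/23; 1/46]
x' − x̄ = [187/23, 17/46] = K·y
y = (KᵀK)⁻¹·Kᵀ·(x' − x̄) = [17]
z = y + H·x̄ = [17] + [-15] = [2]

z = [2]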